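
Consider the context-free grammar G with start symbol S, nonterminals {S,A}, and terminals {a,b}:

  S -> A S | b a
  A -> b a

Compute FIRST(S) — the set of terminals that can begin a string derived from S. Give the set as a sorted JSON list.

FIRST sets, iterate to fixpoint:
round 1:
  A via A→b a: +{b}
  S via S→A S: +{b}
  FIRST(S)={b}  FIRST(A)={b}
round 2: — fixpoint
  FIRST(S)={b}  FIRST(A)={b}

FIRST(S) = ["b"]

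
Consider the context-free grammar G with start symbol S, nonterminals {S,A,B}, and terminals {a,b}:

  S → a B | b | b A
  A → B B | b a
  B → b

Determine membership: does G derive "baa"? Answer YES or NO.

Convert to CNF:
  S -> T0 A | T1 B | b
  A -> B B | T0 T1
  B -> b
  T0 -> b
  T1 -> a

Fill CYK table bottom-up:
  cell(0,0) b: {B,S,T0}  orig:{B,S}
  cell(1,1) a: {T1}  orig:{}
  cell(2,2) a: {T1}  orig:{}
  cell(0,1) ba: {A}
  cell(1,2) aa: ∅
  cell(0,2) baa: ∅

S ∉ T[0,2] ⇒ NO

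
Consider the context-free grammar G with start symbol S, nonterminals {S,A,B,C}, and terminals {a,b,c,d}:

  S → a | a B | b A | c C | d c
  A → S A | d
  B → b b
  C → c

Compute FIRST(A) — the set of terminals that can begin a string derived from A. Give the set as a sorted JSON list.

FIRST iteration:
iter 1:
  A via A→d: +{d}
  B via B→b b: +{b}
  C via C→c: +{c}
  S via S→a: +{a}
  S via S→b A: +{b}
  S via S→c C: +{c}
  S via S→d c: +{d}
  FIRST[S]={a,b,c,d}  FIRST[A]={d}  FIRST[B]={b}  FIRST[C]={c}
iter 2:
  A via A→S A: +{a,b,c}
  FIRST[S]={a,b,c,d}  FIRST[A]={a,b,c,d}  FIRST[B]={b}  FIRST[C]={c}
iter 3: (no change)
  FIRST[S]={a,b,c,d}  FIRST[A]={a,b,c,d}  FIRST[B]={b}  FIRST[C]={c}

FIRST(A) = ["a", "b", "c", "d"]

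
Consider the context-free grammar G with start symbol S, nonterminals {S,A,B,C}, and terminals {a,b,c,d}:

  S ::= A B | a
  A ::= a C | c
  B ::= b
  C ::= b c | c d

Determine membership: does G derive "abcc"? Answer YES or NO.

Convert to CNF:
  S -> A B | a
  A -> T0 C | c
  B -> b
  C -> T1 T2 | T2 T3
  T0 -> a
  T1 -> b
  T2 -> c
  T3 -> d

CYK table (by increasing span):
  [0..0]={S,T0}  "a"  orig:{S}
  [1..1]={B,T1}  "b"  orig:{B}
  [2..2]={A,T2}  "c"  orig:{A}
  [3..3]={A,T2}  "c"  orig:{A}
  [0..1]=∅  "ab"
  [1..2]={C}  "bc"
  [2..3]=∅  "cc"
  [0..2]={A}  "abc"
  [1..3]=∅  "bcc"
  [0..3]=∅  "abcc"

S ∉ T[0,3] ⇒ NO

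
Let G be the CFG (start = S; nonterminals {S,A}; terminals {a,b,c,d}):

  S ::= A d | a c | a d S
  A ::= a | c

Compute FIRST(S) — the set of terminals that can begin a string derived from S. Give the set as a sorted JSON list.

Compute FIRST by fixpoint:
pass 1:
  A via A→a: +{a}
  A via A→c: +{c}
  S via S→A d: +{a,c}
  S: {a,c}  A: {a,c}
pass 2: — fixpoint
  S: {a,c}  A: {a,c}

FIRST(S) = ["a", "c"]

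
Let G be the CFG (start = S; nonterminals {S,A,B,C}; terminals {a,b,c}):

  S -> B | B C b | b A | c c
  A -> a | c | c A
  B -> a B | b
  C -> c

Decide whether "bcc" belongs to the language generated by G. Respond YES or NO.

Convert to CNF:
  S -> B X3 | T0 T0 | T1 B | T2 A | b
  A -> T0 A | a | c
  B -> T1 B | b
  C -> c
  T0 -> c
  T1 -> a
  T2 -> b
  X3 -> C T2

CYK fill:
  T[0,0] 'b' = {B,S,T2}  orig:{B,S}
  T[1,1] 'c' = {A,C,T0}  orig:{A,C}
  T[2,2] 'c' = {A,C,T0}  orig:{A,C}
  T[0,1] 'bc' = {S}
  T[1,2] 'cc' = {A,S}
  T[0,2] 'bcc' = {S}

S ∈ T[0,2] ⇒ YES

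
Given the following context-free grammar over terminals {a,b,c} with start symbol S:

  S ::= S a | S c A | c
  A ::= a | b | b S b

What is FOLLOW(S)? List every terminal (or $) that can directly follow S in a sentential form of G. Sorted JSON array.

FIRST iteration:
round 1:
  A via A→a: +{a}
  A via A→b: +{b}
  S via S→c: +{c}
  FIRST(S)={c}  FIRST(A)={a,b}
round 2: (no change)
  FIRST(S)={c}  FIRST(A)={a,b}

FOLLOW iteration:
FOLLOW(S) := {$}
iter 1:
  A→b S b: FOLLOW(S) ⊇ FIRST(b) = {b}; new: +{b}
  S→S a: FOLLOW(S) ⊇ FIRST(a) = {a}; new: +{a}
  S→S c A: FOLLOW(S) ⊇ FIRST(c) = {c}; new: +{c}
  S→S c A: FOLLOW(A) ⊇ FOLLOW(S) ⊇ {$,a,b,c}; new: +{$,a,b,c}
  S: {$,a,b,c}  A: {$,a,b,c}
iter 2: — fixpoint
  S: {$,a,b,c}  A: {$,a,b,c}

FOLLOW(S) = ["$", "a", "b", "c"]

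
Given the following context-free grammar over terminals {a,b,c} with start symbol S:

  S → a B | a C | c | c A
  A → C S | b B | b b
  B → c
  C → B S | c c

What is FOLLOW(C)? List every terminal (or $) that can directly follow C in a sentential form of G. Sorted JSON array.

FIRST sets, iterate to fixpoint:
round 1:
  A via A→b B: +{b}
  B via B→c: +{c}
  C via C→B S: +{c}
  S via S→a B: +{a}
  S via S→c: +{c}
  FIRST[S]={a,c}  FIRST[A]={b}  FIRST[B]={c}  FIRST[C]={c}
round 2:
  A via A→C S: +{c}
  FIRST[S]={a,c}  FIRST[A]={b,c}  FIRST[B]={c}  FIRST[C]={c}
round 3: — fixpoint
  FIRST[S]={a,c}  FIRST[A]={b,c}  FIRST[B]={c}  FIRST[C]={c}

Compute FOLLOW by fixpoint:
seed FOLLOW(S) with $
iter 1:
  A→C S: FOLLOW(C) ⊇ FIRST(S) = {a,c}; new: +{a,c}
  C→B S: FOLLOW(B) ⊇ FIRST(S) = {a,c}; new: +{a,c}
  C→B S: FOLLOW(S) ⊇ FOLLOW(C) ⊇ {a,c}; new: +{a,c}
  S→a B: FOLLOW(B) ⊇ FOLLOW(S) ⊇ {$,a,c}; new: +{$}
  S→a C: FOLLOW(C) ⊇ FOLLOW(S) ⊇ {$,a,c}; new: +{$}
  S→c A: FOLLOW(A) ⊇ FOLLOW(S) ⊇ {$,a,c}; new: +{$,a,c}
  FOLLOW[S]={$,a,c}  FOLLOW[A]={$,a,c}  FOLLOW[B]={$,a,c}  FOLLOW[C]={$,a,c}
iter 2: done
  FOLLOW[S]={$,a,c}  FOLLOW[A]={$,a,c}  FOLLOW[B]={$,a,c}  FOLLOW[C]={$,a,c}

FOLLOW(C) = ["$", "a", "c"]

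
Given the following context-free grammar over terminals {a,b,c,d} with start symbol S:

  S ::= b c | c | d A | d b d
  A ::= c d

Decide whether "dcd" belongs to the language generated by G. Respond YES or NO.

Convert to CNF:
  S -> T1 A | T1 X3 | T2 T0 | c
  A -> T0 T1
  T0 -> c
  T1 -> d
  T2 -> b
  X3 -> T2 T1

Fill CYK table bottom-up:
  cell(0,0) d: {T1}  orig:{}
  cell(1,1) c: {S,T0}  orig:{S}
  cell(2,2) d: {T1}  orig:{}
  cell(0,1) dc: ∅
  cell(1,2) cd: {A}
  cell(0,2) dcd: {S}

S ∈ T[0,2] ⇒ YES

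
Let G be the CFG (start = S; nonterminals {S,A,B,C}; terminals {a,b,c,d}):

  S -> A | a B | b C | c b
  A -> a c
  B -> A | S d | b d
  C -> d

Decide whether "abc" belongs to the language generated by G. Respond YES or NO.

CNF form of G:
  S -> T0 B | T0 T1 | T1 T3 | T3 C
  A -> T0 T1
  B -> S T2 | T0 T1 | T3 T2
  C -> d
  T0 -> a
  T1 -> c
  T2 -> d
  T3 -> b

Fill CYK table bottom-up:
  [0..0]={T0}  "a"  orig:{}
  [1..1]={T3}  "b"  orig:{}
  [2..2]={T1}  "c"  orig:{}
  [0..1]=∅  "ab"
  [1..2]=∅  "bc"
  [0..2]=∅  "abc"

S ∉ T[0,2] ⇒ NO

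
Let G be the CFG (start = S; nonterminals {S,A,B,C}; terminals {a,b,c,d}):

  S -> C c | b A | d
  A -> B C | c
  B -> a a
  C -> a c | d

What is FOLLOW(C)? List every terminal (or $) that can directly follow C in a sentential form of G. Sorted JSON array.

FIRST sets, iterate to fixpoint:
[1]
  A via A→c: +{c}
  B via B→a a: +{a}
  C via C→a c: +{a}
  C via C→d: +{d}
  S via S→C c: +{a,d}
  S via S→b A: +{b}
  S: {a,b,d}  A: {c}  B: {a}  C: {a,d}
[2]
  A via A→B C: +{a}
  S: {a,b,d}  A: {a,c}  B: {a}  C: {a,d}
[3] done
  S: {a,b,d}  A: {a,c}  B: {a}  C: {a,d}

Compute FOLLOW by fixpoint:
seed FOLLOW(S) with $
[1]
  A→B C: FOLLOW(B) ⊇ FIRST(C) = {a,d}; new: +{a,d}
  S→C c: FOLLOW(C) ⊇ FIRST(c) = {c}; new: +{c}
  S→b A: FOLLOW(A) ⊇ FOLLOW(S) ⊇ {$}; new: +{$}
  FOLLOW[S]={$}  FOLLOW[A]={$}  FOLLOW[B]={a,d}  FOLLOW[C]={c}
[2]
  A→B C: FOLLOW(C) ⊇ FOLLOW(A) ⊇ {$}; new: +{$}
  FOLLOW[S]={$}  FOLLOW[A]={$}  FOLLOW[B]={a,d}  FOLLOW[C]={$,c}
[3] (stable)
  FOLLOW[S]={$}  FOLLOW[A]={$}  FOLLOW[B]={a,d}  FOLLOW[C]={$,c}

FOLLOW(C) = ["$", "c"]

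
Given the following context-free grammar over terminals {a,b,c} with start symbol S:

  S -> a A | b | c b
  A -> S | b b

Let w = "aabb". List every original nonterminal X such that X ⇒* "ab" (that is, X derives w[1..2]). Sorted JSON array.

Convert to CNF:
  S -> T0 A | T2 T1 | b
  A -> T0 A | T1 T1 | T2 T1 | b
  T0 -> a
  T1 -> b
  T2 -> c

CYK fill (cells [i..j] with 1 ≤ i ≤ j ≤ 2 only):
  cell(1,1) a: {T0}  orig:{}
  cell(2,2) b: {A,S,T1}  orig:{A,S}
  cell(1,2) ab: {A,S}

Original NTs in T[1,2] deriving "ab": ["A", "S"]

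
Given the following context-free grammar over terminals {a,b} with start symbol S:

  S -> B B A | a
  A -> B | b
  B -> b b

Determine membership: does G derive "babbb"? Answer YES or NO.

Convert to CNF:
  S -> B X1 | a
  A -> T0 T0 | b
  B -> T0 T0
  T0 -> b
  X1 -> B A

Fill CYK table bottom-up:
  T[0,0] 'b' = {A,T0}  orig:{A}
  T[1,1] 'a' = {S}
  T[2,2] 'b' = {A,T0}  orig:{A}
  T[3,3] 'b' = {A,T0}  orig:{A}
  T[4,4] 'b' = {A,T0}  orig:{A}
  T[0,1] 'ba' = ∅
  T[1,2] 'ab' = ∅
  T[2,3] 'bb' = {A,B}
  T[3,4] 'bb' = {A,B}
  T[0,2] 'bab' = ∅
  T[1,3] 'abb' = ∅
  T[2,4] 'bbb' = {X1}  orig:{}
  T[0,3] 'babb' = ∅
  T[1,4] 'abbb' = ∅
  T[0,4] 'babbb' = ∅

S ∉ T[0,4] ⇒ NO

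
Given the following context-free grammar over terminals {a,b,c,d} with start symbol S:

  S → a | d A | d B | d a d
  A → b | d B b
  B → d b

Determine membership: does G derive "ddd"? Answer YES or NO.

CNF form of G:
  S -> T0 A | T0 B | T0 X4 | a
  A -> T0 X3 | b
  B -> T0 T1
  T0 -> d
  T1 -> b
  T2 -> a
  X3 -> B T1
  X4 -> T2 T0

CYK fill:
  T[0,0] 'd' = {T0}  orig:{}
  T[1,1] 'd' = {T0}  orig:{}
  T[2,2] 'd' = {T0}  orig:{}
  T[0,1] 'dd' = ∅
  T[1,2] 'dd' = ∅
  T[0,2] 'ddd' = ∅

S ∉ T[0,2] ⇒ NO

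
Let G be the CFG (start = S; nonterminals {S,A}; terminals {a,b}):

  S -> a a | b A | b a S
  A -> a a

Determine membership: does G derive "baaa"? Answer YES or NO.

CNF form of G:
  S -> T0 T0 | T1 A | T1 X2
  A -> T0 T0
  T0 -> a
  T1 -> b
  X2 -> T0 S

Fill CYK table bottom-up:
  [0..0]={T1}  "b"  orig:{}
  [1..1]={T0}  "a"  orig:{}
  [2..2]={T0}  "a"  orig:{}
  [3..3]={T0}  "a"  orig:{}
  [0..1]=∅  "ba"
  [1..2]={A,S}  "aa"
  [2..3]={A,S}  "aa"
  [0..2]={S}  "baa"
  [1..3]={X2}  "aaa"  orig:{}
  [0..3]={S}  "baaa"

S ∈ T[0,3] ⇒ YES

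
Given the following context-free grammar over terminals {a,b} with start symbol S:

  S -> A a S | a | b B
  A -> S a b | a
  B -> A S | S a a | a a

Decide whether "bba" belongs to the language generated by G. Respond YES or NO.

Convert to CNF:
  S -> A X4 | T1 B | a
  A -> S X2 | a
  B -> A S | S X3 | T0 T0
  T0 -> a
  T1 -> b
  X2 -> T0 T1
  X3 -> T0 T0
  X4 -> T0 S

CYK table (by increasing span):
  cell(0,0) b: {T1}  orig:{}
  cell(1,1) b: {T1}  orig:{}
  cell(2,2) a: {A,S,T0}  orig:{A,S}
  cell(0,1) bb: ∅
  cell(1,2) ba: ∅
  cell(0,2) bba: ∅

S ∉ T[0,2] ⇒ NO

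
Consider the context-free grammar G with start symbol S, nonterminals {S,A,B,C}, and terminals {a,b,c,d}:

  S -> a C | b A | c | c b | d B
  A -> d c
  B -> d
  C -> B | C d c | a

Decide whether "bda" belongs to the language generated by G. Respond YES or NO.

Convert to CNF:
  S -> T0 B | T1 T3 | T2 C | T3 A | c
  A -> T0 T1
  B -> d
  C -> C X4 | a | d
  T0 -> d
  T1 -> c
  T2 -> a
  T3 -> b
  X4 -> T0 T1

CYK table (by increasing span):
  cell(0,0) b: {T3}  orig:{}
  cell(1,1) d: {B,C,T0}  orig:{B,C}
  cell(2,2) a: {C,T2}  orig:{C}
  cell(0,1) bd: ∅
  cell(1,2) da: ∅
  cell(0,2) bda: ∅

S ∉ T[0,2] ⇒ NO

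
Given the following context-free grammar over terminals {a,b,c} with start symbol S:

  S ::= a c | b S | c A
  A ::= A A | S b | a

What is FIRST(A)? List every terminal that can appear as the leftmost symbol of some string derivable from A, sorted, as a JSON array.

Compute FIRST by fixpoint:
pass 1:
  A via A→a: +{a}
  S via S→a c: +{a}
  S via S→b S: +{b}
  S via S→c A: +{c}
  S: {a,b,c}  A: {a}
pass 2:
  A via A→S b: +{b,c}
  S: {a,b,c}  A: {a,b,c}
pass 3: done
  S: {a,b,c}  A: {a,b,c}

FIRST(A) = ["a", "b", "c"]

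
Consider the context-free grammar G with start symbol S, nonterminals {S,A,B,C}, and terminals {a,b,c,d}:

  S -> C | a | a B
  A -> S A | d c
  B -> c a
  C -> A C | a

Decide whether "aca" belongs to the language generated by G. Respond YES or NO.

CNF form of G:
  S -> A C | T2 B | a
  A -> S A | T0 T1
  B -> T1 T2
  C -> A C | a
  T0 -> d
  T1 -> c
  T2 -> a

CYK table (by increasing span):
  T[0,0] 'a' = {C,S,T2}  orig:{C,S}
  T[1,1] 'c' = {T1}  orig:{}
  T[2,2] 'a' = {C,S,T2}  orig:{C,S}
  T[0,1] 'ac' = ∅
  T[1,2] 'ca' = {B}
  T[0,2] 'aca' = {S}

S ∈ T[0,2] ⇒ YES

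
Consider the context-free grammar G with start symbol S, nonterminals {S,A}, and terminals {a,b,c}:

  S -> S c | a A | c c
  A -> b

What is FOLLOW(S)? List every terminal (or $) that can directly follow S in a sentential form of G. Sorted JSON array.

FIRST sets, iterate to fixpoint:
pass 1:
  A via A→b: +{b}
  S via S→a A: +{a}
  S via S→c c: +{c}
  FIRST[S]={a,c}  FIRST[A]={b}
pass 2: (stable)
  FIRST[S]={a,c}  FIRST[A]={b}

Compute FOLLOW by fixpoint:
initialize: $ ∈ FOLLOW(S)
round 1:
  S→S c: FOLLOW(S) ⊇ FIRST(c) = {c}; new: +{c}
  S→a A: FOLLOW(A) ⊇ FOLLOW(S) ⊇ {$,c}; new: +{$,c}
  FOLLOW[S]={$,c}  FOLLOW[A]={$,c}
round 2: done
  FOLLOW[S]={$,c}  FOLLOW[A]={$,c}

FOLLOW(S) = ["$", "c"]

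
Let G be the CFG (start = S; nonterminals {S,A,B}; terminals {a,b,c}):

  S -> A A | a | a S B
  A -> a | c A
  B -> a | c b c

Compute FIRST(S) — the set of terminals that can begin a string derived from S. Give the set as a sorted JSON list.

Compute FIRST by fixpoint:
iter 1:
  A via A→a: +{a}
  A via A→c A: +{c}
  B via B→a: +{a}
  B via B→c b c: +{c}
  S via S→A A: +{a,c}
  S: {a,c}  A: {a,c}  B: {a,c}
iter 2: (stable)
  S: {a,c}  A: {a,c}  B: {a,c}

FIRST(S) = ["a", "c"]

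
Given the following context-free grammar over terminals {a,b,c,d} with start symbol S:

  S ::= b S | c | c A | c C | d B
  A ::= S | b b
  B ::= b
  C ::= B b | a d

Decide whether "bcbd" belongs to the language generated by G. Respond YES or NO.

CNF form of G:
  S -> T0 S | T1 A | T1 C | T2 B | c
  A -> T0 S | T0 T0 | T1 A | T1 C | T2 B | c
  B -> b
  C -> B T0 | T3 T2
  T0 -> b
  T1 -> c
  T2 -> d
  T3 -> a

Fill CYK table bottom-up:
  cell(0,0) b: {B,T0}  orig:{B}
  cell(1,1) c: {A,S,T1}  orig:{A,S}
  cell(2,2) b: {B,T0}  orig:{B}
  cell(3,3) d: {T2}  orig:{}
  cell(0,1) bc: {A,S}
  cell(1,2) cb: ∅
  cell(2,3) bd: ∅
  cell(0,2) bcb: ∅
  cell(1,3) cbd: ∅
  cell(0,3) bcbd: ∅

S ∉ T[0,3] ⇒ NO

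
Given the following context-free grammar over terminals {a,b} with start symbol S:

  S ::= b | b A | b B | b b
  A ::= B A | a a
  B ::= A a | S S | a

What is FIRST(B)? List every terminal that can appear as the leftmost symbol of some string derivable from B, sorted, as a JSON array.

FIRST iteration:
round 1:
  A via A→a a: +{a}
  B via B→A a: +{a}
  S via S→b: +{b}
  FIRST[S]={b}  FIRST[A]={a}  FIRST[B]={a}
round 2:
  B via B→S S: +{b}
  FIRST[S]={b}  FIRST[A]={a}  FIRST[B]={a,b}
round 3:
  A via A→B A: +{b}
  FIRST[S]={b}  FIRST[A]={a,b}  FIRST[B]={a,b}
round 4: done
  FIRST[S]={b}  FIRST[A]={a,b}  FIRST[B]={a,b}

FIRST(B) = ["a", "b"]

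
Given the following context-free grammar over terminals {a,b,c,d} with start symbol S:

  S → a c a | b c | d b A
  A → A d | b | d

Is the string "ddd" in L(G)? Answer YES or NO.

Convert to CNF:
  S -> T0 X5 | T1 X4 | T3 T2
  A -> A T0 | b | d
  T0 -> d
  T1 -> a
  T2 -> c
  T3 -> b
  X4 -> T2 T1
  X5 -> T3 A

CYK table (by increasing span):
  [0..0]={A,T0}  "d"  orig:{A}
  [1..1]={A,T0}  "d"  orig:{A}
  [2..2]={A,T0}  "d"  orig:{A}
  [0..1]={A}  "dd"
  [1..2]={A}  "dd"
  [0..2]={A}  "ddd"

S ∉ T[0,2] ⇒ NO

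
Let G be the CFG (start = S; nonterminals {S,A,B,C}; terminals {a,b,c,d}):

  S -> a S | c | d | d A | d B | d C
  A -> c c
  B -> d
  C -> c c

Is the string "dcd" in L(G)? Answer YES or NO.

Convert to CNF:
  S -> T1 S | T2 A | T2 B | T2 C | c | d
  A -> T0 T0
  B -> d
  C -> T0 T0
  T0 -> c
  T1 -> a
  T2 -> d

CYK fill:
  [0..0]={B,S,T2}  "d"  orig:{B,S}
  [1..1]={S,T0}  "c"  orig:{S}
  [2..2]={B,S,T2}  "d"  orig:{B,S}
  [0..1]=∅  "dc"
  [1..2]=∅  "cd"
  [0..2]=∅  "dcd"

S ∉ T[0,2] ⇒ NO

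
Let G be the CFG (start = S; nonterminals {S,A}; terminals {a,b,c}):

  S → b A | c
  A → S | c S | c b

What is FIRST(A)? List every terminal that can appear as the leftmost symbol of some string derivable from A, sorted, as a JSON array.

FIRST iteration:
pass 1:
  A via A→c S: +{c}
  S via S→b A: +{b}
  S via S→c: +{c}
  S: {b,c}  A: {c}
pass 2:
  A via A→S: +{b}
  S: {b,c}  A: {b,c}
pass 3: (stable)
  S: {b,c}  A: {b,c}

FIRST(A) = ["b", "c"]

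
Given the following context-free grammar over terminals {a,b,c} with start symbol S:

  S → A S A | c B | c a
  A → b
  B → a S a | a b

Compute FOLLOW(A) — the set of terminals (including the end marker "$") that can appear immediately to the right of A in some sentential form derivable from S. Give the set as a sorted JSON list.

Compute FIRST by fixpoint:
pass 1:
  A via A→b: +{b}
  B via B→a S a: +{a}
  S via S→A S A: +{b}
  S via S→c B: +{c}
  FIRST(S)={b,c}  FIRST(A)={b}  FIRST(B)={a}
pass 2: (stable)
  FIRST(S)={b,c}  FIRST(A)={b}  FIRST(B)={a}

FOLLOW sets:
FOLLOW(S) := {$}
pass 1:
  B→a S a: FOLLOW(S) ⊇ FIRST(a) = {a}; new: +{a}
  S→A S A: FOLLOW(A) ⊇ FIRST(S) = {b,c}; new: +{b,c}
  S→A S A: FOLLOW(S) ⊇ FIRST(A) = {b}; new: +{b}
  S→A S A: FOLLOW(A) ⊇ FOLLOW(S) ⊇ {$,a,b}; new: +{$,a}
  S→c B: FOLLOW(B) ⊇ FOLLOW(S) ⊇ {$,a,b}; new: +{$,a,b}
  FOLLOW(S)={$,a,b}  FOLLOW(A)={$,a,b,c}  FOLLOW(B)={$,a,b}
pass 2: (stable)
  FOLLOW(S)={$,a,b}  FOLLOW(A)={$,a,b,c}  FOLLOW(B)={$,a,b}

FOLLOW(A) = ["$", "a", "b", "c"]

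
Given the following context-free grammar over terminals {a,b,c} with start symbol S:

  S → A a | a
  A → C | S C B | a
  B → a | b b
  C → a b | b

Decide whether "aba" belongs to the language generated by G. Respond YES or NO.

CNF form of G:
  S -> A T0 | a
  A -> S X2 | T0 T1 | a | b
  B -> T1 T1 | a
  C -> T0 T1 | b
  T0 -> a
  T1 -> b
  X2 -> C B

Fill CYK table bottom-up:
  T[0,0] 'a' = {A,B,S,T0}  orig:{A,B,S}
  T[1,1] 'b' = {A,C,T1}  orig:{A,C}
  T[2,2] 'a' = {A,B,S,T0}  orig:{A,B,S}
  T[0,1] 'ab' = {A,C}
  T[1,2] 'ba' = {S,X2}  orig:{S}
  T[0,2] 'aba' = {A,S,X2}  orig:{A,S}

S ∈ T[0,2] ⇒ YES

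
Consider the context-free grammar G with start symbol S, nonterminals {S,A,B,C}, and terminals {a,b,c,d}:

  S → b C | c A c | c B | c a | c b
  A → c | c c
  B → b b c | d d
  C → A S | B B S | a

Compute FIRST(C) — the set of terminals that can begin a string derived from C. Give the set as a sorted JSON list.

Compute FIRST by fixpoint:
iter 1:
  A via A→c: +{c}
  B via B→b b c: +{b}
  B via B→d d: +{d}
  C via C→A S: +{c}
  C via C→B B S: +{b,d}
  C via C→a: +{a}
  S via S→b C: +{b}
  S via S→c A c: +{c}
  S: {b,c}  A: {c}  B: {b,d}  C: {a,b,c,d}
iter 2: (stable)
  S: {b,c}  A: {c}  B: {b,d}  C: {a,b,c,d}

FIRST(C) = ["a", "b", "c", "d"]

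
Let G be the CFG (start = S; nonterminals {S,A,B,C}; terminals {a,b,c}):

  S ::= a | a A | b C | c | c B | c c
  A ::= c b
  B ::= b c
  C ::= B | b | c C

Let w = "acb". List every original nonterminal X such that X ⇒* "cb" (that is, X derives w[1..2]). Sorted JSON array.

CNF form of G:
  S -> T0 B | T0 T0 | T1 C | T2 A | a | c
  A -> T0 T1
  B -> T1 T0
  C -> T0 C | T1 T0 | b
  T0 -> c
  T1 -> b
  T2 -> a

CYK table (by increasing span), restricted to cells inside w[1..2]:
  T[1,1] 'c' = {S,T0}  orig:{S}
  T[2,2] 'b' = {C,T1}  orig:{C}
  T[1,2] 'cb' = {A,C}

Original NTs in T[1,2] deriving "cb": ["A", "C"]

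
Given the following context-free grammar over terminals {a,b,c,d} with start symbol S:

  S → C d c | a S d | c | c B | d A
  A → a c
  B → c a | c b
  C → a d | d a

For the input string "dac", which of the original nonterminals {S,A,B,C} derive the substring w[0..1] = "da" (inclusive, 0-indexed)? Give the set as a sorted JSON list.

CNF form of G:
  S -> C X4 | T0 X5 | T1 B | T3 A | c
  A -> T0 T1
  B -> T1 T0 | T1 T2
  C -> T0 T3 | T3 T0
  T0 -> a
  T1 -> c
  T2 -> b
  T3 -> d
  X4 -> T3 T1
  X5 -> S T3

CYK table (by increasing span) (cells [i..j] with 0 ≤ i ≤ j ≤ 1 only):
  [0..0]={T3}  "d"  orig:{}
  [1..1]={T0}  "a"  orig:{}
  [0..1]={C}  "da"

Original NTs in T[0,1] deriving "da": ["C"]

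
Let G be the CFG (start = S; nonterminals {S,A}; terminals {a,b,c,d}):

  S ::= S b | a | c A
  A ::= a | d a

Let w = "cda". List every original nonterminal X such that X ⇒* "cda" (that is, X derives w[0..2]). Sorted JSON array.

CNF form of G:
  S -> S T2 | T3 A | a
  A -> T0 T1 | a
  T0 -> d
  T1 -> a
  T2 -> b
  T3 -> c

CYK fill (cells [i..j] with 0 ≤ i ≤ j ≤ 2 only):
  T[0,0] 'c' = {T3}  orig:{}
  T[1,1] 'd' = {T0}  orig:{}
  T[2,2] 'a' = {A,S,T1}  orig:{A,S}
  T[0,1] 'cd' = ∅
  T[1,2] 'da' = {A}
  T[0,2] 'cda' = {S}

Original NTs in T[0,2] deriving "cda": ["S"]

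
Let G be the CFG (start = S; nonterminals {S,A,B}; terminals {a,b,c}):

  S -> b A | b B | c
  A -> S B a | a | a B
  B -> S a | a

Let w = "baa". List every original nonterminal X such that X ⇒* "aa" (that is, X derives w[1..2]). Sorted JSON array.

Convert to CNF:
  S -> T1 A | T1 B | c
  A -> S X2 | T0 B | a
  B -> S T0 | a
  T0 -> a
  T1 -> b
  X2 -> B T0

Fill CYK table bottom-up, restricted to cells inside w[1..2]:
  T[1,1] 'a' = {A,B,T0}  orig:{A,B}
  T[2,2] 'a' = {A,B,T0}  orig:{A,B}
  T[1,2] 'aa' = {A,X2}  orig:{A}

Original NTs in T[1,2] deriving "aa": ["A"]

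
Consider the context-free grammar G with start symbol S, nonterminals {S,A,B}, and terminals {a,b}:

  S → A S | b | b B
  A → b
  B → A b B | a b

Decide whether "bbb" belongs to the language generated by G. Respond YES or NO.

CNF form of G:
  S -> A S | T0 B | b
  A -> b
  B -> A X2 | T1 T0
  T0 -> b
  T1 -> a
  X2 -> T0 B

Fill CYK table bottom-up:
  T[0,0] 'b' = {A,S,T0}  orig:{A,S}
  T[1,1] 'b' = {A,S,T0}  orig:{A,S}
  T[2,2] 'b' = {A,S,T0}  orig:{A,S}
  T[0,1] 'bb' = {S}
  T[1,2] 'bb' = {S}
  T[0,2] 'bbb' = {S}

S ∈ T[0,2] ⇒ YES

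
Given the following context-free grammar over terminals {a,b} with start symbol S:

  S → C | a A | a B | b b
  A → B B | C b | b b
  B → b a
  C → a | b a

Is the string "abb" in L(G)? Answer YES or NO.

Convert to CNF:
  S -> T0 T0 | T0 T1 | T1 A | T1 B | a
  A -> B B | C T0 | T0 T0
  B -> T0 T1
  C -> T0 T1 | a
  T0 -> b
  T1 -> a

CYK fill:
  T[0,0] 'a' = {C,S,T1}  orig:{C,S}
  T[1,1] 'b' = {T0}  orig:{}
  T[2,2] 'b' = {T0}  orig:{}
  T[0,1] 'ab' = {A}
  T[1,2] 'bb' = {A,S}
  T[0,2] 'abb' = {S}

S ∈ T[0,2] ⇒ YES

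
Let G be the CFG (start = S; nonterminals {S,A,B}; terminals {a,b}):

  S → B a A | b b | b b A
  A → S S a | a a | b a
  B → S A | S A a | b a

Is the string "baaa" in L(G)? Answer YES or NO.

CNF form of G:
  S -> B X4 | T1 T1 | T1 X5
  A -> S X2 | T0 T0 | T1 T0
  B -> S A | S X3 | T1 T0
  T0 -> a
  T1 -> b
  X2 -> S T0
  X3 -> A T0
  X4 -> T0 A
  X5 -> T1 A

CYK table (by increasing span):
  [0..0]={T1}  "b"  orig:{}
  [1..1]={T0}  "a"  orig:{}
  [2..2]={T0}  "a"  orig:{}
  [3..3]={T0}  "a"  orig:{}
  [0..1]={A,B}  "ba"
  [1..2]={A}  "aa"
  [2..3]={A}  "aa"
  [0..2]={X3,X5}  "baa"  orig:{}
  [1..3]={X3,X4}  "aaa"  orig:{}
  [0..3]=∅  "baaa"

S ∉ T[0,3] ⇒ NO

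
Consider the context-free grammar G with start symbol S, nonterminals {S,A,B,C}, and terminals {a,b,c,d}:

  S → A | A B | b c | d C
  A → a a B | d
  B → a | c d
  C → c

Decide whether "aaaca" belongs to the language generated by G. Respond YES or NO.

Convert to CNF:
  S -> A B | T0 X5 | T2 C | T3 T1 | d
  A -> T0 X4 | d
  B -> T1 T2 | a
  C -> c
  T0 -> a
  T1 -> c
  T2 -> d
  T3 -> b
  X4 -> T0 B
  X5 -> T0 B

CYK fill:
  [0..0]={B,T0}  "a"  orig:{B}
  [1..1]={B,T0}  "a"  orig:{B}
  [2..2]={B,T0}  "a"  orig:{B}
  [3..3]={C,T1}  "c"  orig:{C}
  [4..4]={B,T0}  "a"  orig:{B}
  [0..1]={X4,X5}  "aa"  orig:{}
  [1..2]={X4,X5}  "aa"  orig:{}
  [2..3]=∅  "ac"
  [3..4]=∅  "ca"
  [0..2]={A,S}  "aaa"
  [1..3]=∅  "aac"
  [2..4]=∅  "aca"
  [0..3]=∅  "aaac"
  [1..4]=∅  "aaca"
  [0..4]=∅  "aaaca"

S ∉ T[0,4] ⇒ NO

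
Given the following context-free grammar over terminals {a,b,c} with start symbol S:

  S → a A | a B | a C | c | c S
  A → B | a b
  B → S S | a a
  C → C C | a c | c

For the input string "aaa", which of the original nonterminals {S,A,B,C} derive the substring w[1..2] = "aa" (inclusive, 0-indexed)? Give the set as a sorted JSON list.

CNF form of G:
  S -> T0 A | T0 B | T0 C | T2 S | c
  A -> S S | T0 T0 | T0 T1
  B -> S S | T0 T0
  C -> C C | T0 T2 | c
  T0 -> a
  T1 -> b
  T2 -> c

CYK table (by increasing span), restricted to cells inside w[1..2]:
  [1..1]={T0}  "a"  orig:{}
  [2..2]={T0}  "a"  orig:{}
  [1..2]={A,B}  "aa"

Original NTs in T[1,2] deriving "aa": ["A", "B"]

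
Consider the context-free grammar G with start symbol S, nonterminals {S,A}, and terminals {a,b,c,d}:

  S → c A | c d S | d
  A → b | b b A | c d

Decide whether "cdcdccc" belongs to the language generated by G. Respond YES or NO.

Convert to CNF:
  S -> T1 A | T1 X4 | d
  A -> T0 X3 | T1 T2 | b
  T0 -> b
  T1 -> c
  T2 -> d
  X3 -> T0 A
  X4 -> T2 S

CYK table (by increasing span):
  cell(0,0) c: {T1}  orig:{}
  cell(1,1) d: {S,T2}  orig:{S}
  cell(2,2) c: {T1}  orig:{}
  cell(3,3) d: {S,T2}  orig:{S}
  cell(4,4) c: {T1}  orig:{}
  cell(5,5) c: {T1}  orig:{}
  cell(6,6) c: {T1}  orig:{}
  cell(0,1) cd: {A}
  cell(1,2) dc: ∅
  cell(2,3) cd: {A}
  cell(3,4) dc: ∅
  cell(4,5) cc: ∅
  cell(5,6) cc: ∅
  cell(0,2) cdc: ∅
  cell(1,3) dcd: ∅
  cell(2,4) cdc: ∅
  cell(3,5) dcc: ∅
  cell(4,6) ccc: ∅
  cell(0,3) cdcd: ∅
  cell(1,4) dcdc: ∅
  cell(2,5) cdcc: ∅
  cell(3,6) dccc: ∅
  cell(0,4) cdcdc: ∅
  cell(1,5) dcdcc: ∅
  cell(2,6) cdccc: ∅
  cell(0,5) cdcdcc: ∅
  cell(1,6) dcdccc: ∅
  cell(0,6) cdcdccc: ∅

S ∉ T[0,6] ⇒ NO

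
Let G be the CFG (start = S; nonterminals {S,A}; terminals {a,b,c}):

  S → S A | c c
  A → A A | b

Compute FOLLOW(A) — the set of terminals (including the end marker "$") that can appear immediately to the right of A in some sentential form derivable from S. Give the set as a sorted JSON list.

Compute FIRST by fixpoint:
[1]
  A via A→b: +{b}
  S via S→c c: +{c}
  S: {c}  A: {b}
[2] (no change)
  S: {c}  A: {b}

Compute FOLLOW by fixpoint:
FOLLOW(S) := {$}
iter 1:
  A→A A: FOLLOW(A) ⊇ FIRST(A) = {b}; new: +{b}
  S→S A: FOLLOW(S) ⊇ FIRST(A) = {b}; new: +{b}
  S→S A: FOLLOW(A) ⊇ FOLLOW(S) ⊇ {$,b}; new: +{$}
  FOLLOW(S)={$,b}  FOLLOW(A)={$,b}
iter 2: (no change)
  FOLLOW(S)={$,b}  FOLLOW(A)={$,b}

FOLLOW(A) = ["$", "b"]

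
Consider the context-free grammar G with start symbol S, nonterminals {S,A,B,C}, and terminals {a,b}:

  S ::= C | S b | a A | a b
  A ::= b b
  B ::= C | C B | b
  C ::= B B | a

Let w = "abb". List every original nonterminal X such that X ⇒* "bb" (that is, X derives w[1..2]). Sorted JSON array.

CNF form of G:
  S -> B B | S T0 | T1 A | T1 T0 | a
  A -> T0 T0
  B -> B B | C B | a | b
  C -> B B | a
  T0 -> b
  T1 -> a

Fill CYK table bottom-up, restricted to cells inside w[1..2]:
  T[1,1] 'b' = {B,T0}  orig:{B}
  T[2,2] 'b' = {B,T0}  orig:{B}
  T[1,2] 'bb' = {A,B,C,S}

Original NTs in T[1,2] deriving "bb": ["A", "B", "C", "S"]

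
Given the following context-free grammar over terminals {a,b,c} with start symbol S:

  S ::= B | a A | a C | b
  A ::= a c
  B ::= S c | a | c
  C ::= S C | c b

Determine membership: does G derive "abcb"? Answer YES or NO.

CNF form of G:
  S -> S T1 | T0 A | T0 C | a | b | c
  A -> T0 T1
  B -> S T1 | a | c
  C -> S C | T1 T2
  T0 -> a
  T1 -> c
  T2 -> b

CYK fill:
  cell(0,0) a: {B,S,T0}  orig:{B,S}
  cell(1,1) b: {S,T2}  orig:{S}
  cell(2,2) c: {B,S,T1}  orig:{B,S}
  cell(3,3) b: {S,T2}  orig:{S}
  cell(0,1) ab: ∅
  cell(1,2) bc: {B,S}
  cell(2,3) cb: {C}
  cell(0,2) abc: ∅
  cell(1,3) bcb: {C}
  cell(0,3) abcb: {C,S}

S ∈ T[0,3] ⇒ YES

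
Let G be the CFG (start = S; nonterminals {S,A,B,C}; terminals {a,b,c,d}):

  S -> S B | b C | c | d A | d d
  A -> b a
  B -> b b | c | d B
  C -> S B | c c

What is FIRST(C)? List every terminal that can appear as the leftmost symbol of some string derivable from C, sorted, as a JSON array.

FIRST sets, iterate to fixpoint:
[1]
  A via A→b a: +{b}
  B via B→b b: +{b}
  B via B→c: +{c}
  B via B→d B: +{d}
  C via C→c c: +{c}
  S via S→b C: +{b}
  S via S→c: +{c}
  S via S→d A: +{d}
  FIRST[S]={b,c,d}  FIRST[A]={b}  FIRST[B]={b,c,d}  FIRST[C]={c}
[2]
  C via C→S B: +{b,d}
  FIRST[S]={b,c,d}  FIRST[A]={b}  FIRST[B]={b,c,d}  FIRST[C]={b,c,d}
[3] (stable)
  FIRST[S]={b,c,d}  FIRST[A]={b}  FIRST[B]={b,c,d}  FIRST[C]={b,c,d}

FIRST(C) = ["b", "c", "d"]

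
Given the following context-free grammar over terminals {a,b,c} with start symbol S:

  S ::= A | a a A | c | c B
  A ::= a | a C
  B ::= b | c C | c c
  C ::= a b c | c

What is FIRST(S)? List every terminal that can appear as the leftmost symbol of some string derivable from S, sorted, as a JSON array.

FIRST sets, iterate to fixpoint:
round 1:
  A via A→a: +{a}
  B via B→b: +{b}
  B via B→c C: +{c}
  C via C→a b c: +{a}
  C via C→c: +{c}
  S via S→A: +{a}
  S via S→c: +{c}
  FIRST(S)={a,c}  FIRST(A)={a}  FIRST(B)={b,c}  FIRST(C)={a,c}
round 2: (stable)
  FIRST(S)={a,c}  FIRST(A)={a}  FIRST(B)={b,c}  FIRST(C)={a,c}

FIRST(S) = ["a", "c"]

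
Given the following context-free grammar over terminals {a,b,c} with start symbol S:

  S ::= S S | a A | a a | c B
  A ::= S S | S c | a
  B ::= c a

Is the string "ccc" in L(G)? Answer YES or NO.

Convert to CNF:
  S -> S S | T0 B | T1 A | T1 T1
  A -> S S | S T0 | a
  B -> T0 T1
  T0 -> c
  T1 -> a

CYK fill:
  T[0,0] 'c' = {T0}  orig:{}
  T[1,1] 'c' = {T0}  orig:{}
  T[2,2] 'c' = {T0}  orig:{}
  T[0,1] 'cc' = ∅
  T[1,2] 'cc' = ∅
  T[0,2] 'ccc' = ∅

S ∉ T[0,2] ⇒ NO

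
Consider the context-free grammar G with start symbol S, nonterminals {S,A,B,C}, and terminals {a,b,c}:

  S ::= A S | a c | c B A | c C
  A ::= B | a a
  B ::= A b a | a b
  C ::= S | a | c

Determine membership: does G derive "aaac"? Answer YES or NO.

Convert to CNF:
  S -> A S | T1 T2 | T2 C | T2 X6
  A -> A X3 | T1 T0 | T1 T1
  B -> A X4 | T1 T0
  C -> A S | T1 T2 | T2 C | T2 X5 | a | c
  T0 -> b
  T1 -> a
  T2 -> c
  X3 -> T0 T1
  X4 -> T0 T1
  X5 -> B A
  X6 -> B A

Fill CYK table bottom-up:
  [0..0]={C,T1}  "a"  orig:{C}
  [1..1]={C,T1}  "a"  orig:{C}
  [2..2]={C,T1}  "a"  orig:{C}
  [3..3]={C,T2}  "c"  orig:{C}
  [0..1]={A}  "aa"
  [1..2]={A}  "aa"
  [2..3]={C,S}  "ac"
  [0..2]=∅  "aaa"
  [1..3]=∅  "aac"
  [0..3]={C,S}  "aaac"

S ∈ T[0,3] ⇒ YES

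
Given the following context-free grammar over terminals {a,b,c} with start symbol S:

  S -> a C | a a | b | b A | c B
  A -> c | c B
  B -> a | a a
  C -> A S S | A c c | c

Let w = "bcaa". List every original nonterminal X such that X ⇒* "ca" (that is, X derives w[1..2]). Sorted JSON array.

CNF form of G:
  S -> T0 B | T1 C | T1 T1 | T2 A | b
  A -> T0 B | c
  B -> T1 T1 | a
  C -> A X3 | A X4 | c
  T0 -> c
  T1 -> a
  T2 -> b
  X3 -> S S
  X4 -> T0 T0

CYK fill, restricted to cells inside w[1..2]:
  T[1,1] 'c' = {A,C,T0}  orig:{A,C}
  T[2,2] 'a' = {B,T1}  orig:{B}
  T[1,2] 'ca' = {A,S}

Original NTs in T[1,2] deriving "ca": ["A", "S"]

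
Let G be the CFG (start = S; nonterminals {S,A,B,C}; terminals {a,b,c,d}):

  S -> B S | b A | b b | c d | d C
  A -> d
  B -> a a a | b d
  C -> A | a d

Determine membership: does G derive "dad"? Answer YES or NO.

CNF form of G:
  S -> B S | T1 A | T1 T1 | T2 C | T3 T2
  A -> d
  B -> T0 X4 | T1 T2
  C -> T0 T2 | d
  T0 -> a
  T1 -> b
  T2 -> d
  T3 -> c
  X4 -> T0 T0

CYK fill:
  T[0,0] 'd' = {A,C,T2}  orig:{A,C}
  T[1,1] 'a' = {T0}  orig:{}
  T[2,2] 'd' = {A,C,T2}  orig:{A,C}
  T[0,1] 'da' = ∅
  T[1,2] 'ad' = {C}
  T[0,2] 'dad' = {S}

S ∈ T[0,2] ⇒ YES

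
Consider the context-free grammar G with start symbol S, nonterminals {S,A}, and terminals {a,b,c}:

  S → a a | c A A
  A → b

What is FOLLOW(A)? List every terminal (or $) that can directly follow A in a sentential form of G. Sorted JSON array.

Compute FIRST by fixpoint:
round 1:
  A via A→b: +{b}
  S via S→a a: +{a}
  S via S→c A A: +{c}
  FIRST[S]={a,c}  FIRST[A]={b}
round 2: — fixpoint
  FIRST[S]={a,c}  FIRST[A]={b}

FOLLOW iteration:
FOLLOW(S) := {$}
[1]
  S→c A A: FOLLOW(A) ⊇ FIRST(A) = {b}; new: +{b}
  S→c A A: FOLLOW(A) ⊇ FOLLOW(S) ⊇ {$}; new: +{$}
  S: {$}  A: {$,b}
[2] (no change)
  S: {$}  A: {$,b}

FOLLOW(A) = ["$", "b"]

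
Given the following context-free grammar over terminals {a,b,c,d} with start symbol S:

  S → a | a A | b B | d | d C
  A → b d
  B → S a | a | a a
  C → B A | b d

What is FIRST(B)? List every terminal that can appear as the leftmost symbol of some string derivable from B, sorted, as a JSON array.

FIRST sets, iterate to fixpoint:
pass 1:
  A via A→b d: +{b}
  B via B→a: +{a}
  C via C→B A: +{a}
  C via C→b d: +{b}
  S via S→a: +{a}
  S via S→b B: +{b}
  S via S→d: +{d}
  S: {a,b,d}  A: {b}  B: {a}  C: {a,b}
pass 2:
  B via B→S a: +{b,d}
  C via C→B A: +{d}
  S: {a,b,d}  A: {b}  B: {a,b,d}  C: {a,b,d}
pass 3: (stable)
  S: {a,b,d}  A: {b}  B: {a,b,d}  C: {a,b,d}

FIRST(B) = ["a", "b", "d"]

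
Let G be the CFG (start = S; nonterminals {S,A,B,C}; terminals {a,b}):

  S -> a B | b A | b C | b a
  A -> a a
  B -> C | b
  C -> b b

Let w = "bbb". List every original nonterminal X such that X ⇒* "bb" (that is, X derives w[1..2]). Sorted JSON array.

CNF form of G:
  S -> T0 B | T1 A | T1 C | T1 T0
  A -> T0 T0
  B -> T1 T1 | b
  C -> T1 T1
  T0 -> a
  T1 -> b

CYK fill, restricted to cells inside w[1..2]:
  cell(1,1) b: {B,T1}  orig:{B}
  cell(2,2) b: {B,T1}  orig:{B}
  cell(1,2) bb: {B,C}

Original NTs in T[1,2] deriving "bb": ["B", "C"]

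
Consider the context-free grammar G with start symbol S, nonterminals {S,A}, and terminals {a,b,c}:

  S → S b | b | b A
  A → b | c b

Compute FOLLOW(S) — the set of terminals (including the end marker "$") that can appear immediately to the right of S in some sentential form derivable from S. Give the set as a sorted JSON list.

FIRST sets, iterate to fixpoint:
pass 1:
  A via A→b: +{b}
  A via A→c b: +{c}
  S via S→b: +{b}
  FIRST[S]={b}  FIRST[A]={b,c}
pass 2: (stable)
  FIRST[S]={b}  FIRST[A]={b,c}

Compute FOLLOW by fixpoint:
seed FOLLOW(S) with $
round 1:
  S→S b: FOLLOW(S) ⊇ FIRST(b) = {b}; new: +{b}
  S→b A: FOLLOW(A) ⊇ FOLLOW(S) ⊇ {$,b}; new: +{$,b}
  FOLLOW(S)={$,b}  FOLLOW(A)={$,b}
round 2: done
  FOLLOW(S)={$,b}  FOLLOW(A)={$,b}

FOLLOW(S) = ["$", "b"]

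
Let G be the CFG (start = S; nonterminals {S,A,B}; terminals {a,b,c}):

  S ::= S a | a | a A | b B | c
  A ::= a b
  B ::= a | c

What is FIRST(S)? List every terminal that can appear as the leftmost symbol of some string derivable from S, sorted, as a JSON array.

Compute FIRST by fixpoint:
round 1:
  A via A→a b: +{a}
  B via B→a: +{a}
  B via B→c: +{c}
  S via S→a: +{a}
  S via S→b B: +{b}
  S via S→c: +{c}
  FIRST[S]={a,b,c}  FIRST[A]={a}  FIRST[B]={a,c}
round 2: (stable)
  FIRST[S]={a,b,c}  FIRST[A]={a}  FIRST[B]={a,c}

FIRST(S) = ["a", "b", "c"]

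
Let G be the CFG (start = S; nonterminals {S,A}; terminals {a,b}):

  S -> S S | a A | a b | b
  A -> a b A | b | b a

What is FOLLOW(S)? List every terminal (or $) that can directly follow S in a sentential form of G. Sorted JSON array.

FIRST sets, iterate to fixpoint:
pass 1:
  A via A→a b A: +{a}
  A via A→b: +{b}
  S via S→a A: +{a}
  S via S→b: +{b}
  FIRST(S)={a,b}  FIRST(A)={a,b}
pass 2: — fixpoint
  FIRST(S)={a,b}  FIRST(A)={a,b}

FOLLOW iteration:
initialize: $ ∈ FOLLOW(S)
round 1:
  S→S S: FOLLOW(S) ⊇ FIRST(S) = {a,b}; new: +{a,b}
  S→a A: FOLLOW(A) ⊇ FOLLOW(S) ⊇ {$,a,b}; new: +{$,a,b}
  FOLLOW(S)={$,a,b}  FOLLOW(A)={$,a,b}
round 2: — fixpoint
  FOLLOW(S)={$,a,b}  FOLLOW(A)={$,a,b}

FOLLOW(S) = ["$", "a", "b"]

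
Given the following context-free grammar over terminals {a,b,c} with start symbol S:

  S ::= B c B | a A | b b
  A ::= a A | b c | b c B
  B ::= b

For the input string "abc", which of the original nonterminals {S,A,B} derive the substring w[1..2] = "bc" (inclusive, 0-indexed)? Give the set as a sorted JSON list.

CNF form of G:
  S -> B X4 | T0 A | T1 T1
  A -> T0 A | T1 T2 | T1 X3
  B -> b
  T0 -> a
  T1 -> b
  T2 -> c
  X3 -> T2 B
  X4 -> T2 B

CYK table (by increasing span) — only the sub-triangle for w[1..2]:
  T[1,1] 'b' = {B,T1}  orig:{B}
  T[2,2] 'c' = {T2}  orig:{}
  T[1,2] 'bc' = {A}

Original NTs in T[1,2] deriving "bc": ["A"]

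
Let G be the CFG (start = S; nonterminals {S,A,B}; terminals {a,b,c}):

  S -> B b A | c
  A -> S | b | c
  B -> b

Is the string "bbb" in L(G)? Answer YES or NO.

Convert to CNF:
  S -> B X2 | c
  A -> B X1 | b | c
  B -> b
  T0 -> b
  X1 -> T0 A
  X2 -> T0 A

CYK fill:
  cell(0,0) b: {A,B,T0}  orig:{A,B}
  cell(1,1) b: {A,B,T0}  orig:{A,B}
  cell(2,2) b: {A,B,T0}  orig:{A,B}
  cell(0,1) bb: {X1,X2}  orig:{}
  cell(1,2) bb: {X1,X2}  orig:{}
  cell(0,2) bbb: {A,S}

S ∈ T[0,2] ⇒ YES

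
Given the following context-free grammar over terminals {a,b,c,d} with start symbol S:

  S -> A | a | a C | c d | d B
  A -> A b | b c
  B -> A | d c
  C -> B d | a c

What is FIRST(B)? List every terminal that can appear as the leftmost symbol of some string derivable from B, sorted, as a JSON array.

Compute FIRST by fixpoint:
round 1:
  A via A→b c: +{b}
  B via B→A: +{b}
  B via B→d c: +{d}
  C via C→B d: +{b,d}
  C via C→a c: +{a}
  S via S→A: +{b}
  S via S→a: +{a}
  S via S→c d: +{c}
  S via S→d B: +{d}
  S: {a,b,c,d}  A: {b}  B: {b,d}  C: {a,b,d}
round 2: (no change)
  S: {a,b,c,d}  A: {b}  B: {b,d}  C: {a,b,d}

FIRST(B) = ["b", "d"]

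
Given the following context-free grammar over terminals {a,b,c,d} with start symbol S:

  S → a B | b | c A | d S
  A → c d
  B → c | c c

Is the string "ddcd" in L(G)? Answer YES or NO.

Convert to CNF:
  S -> T0 A | T1 S | T2 B | b
  A -> T0 T1
  B -> T0 T0 | c
  T0 -> c
  T1 -> d
  T2 -> a

Fill CYK table bottom-up:
  [0..0]={T1}  "d"  orig:{}
  [1..1]={T1}  "d"  orig:{}
  [2..2]={B,T0}  "c"  orig:{B}
  [3..3]={T1}  "d"  orig:{}
  [0..1]=∅  "dd"
  [1..2]=∅  "dc"
  [2..3]={A}  "cd"
  [0..2]=∅  "ddc"
  [1..3]=∅  "dcd"
  [0..3]=∅  "ddcd"

S ∉ T[0,3] ⇒ NO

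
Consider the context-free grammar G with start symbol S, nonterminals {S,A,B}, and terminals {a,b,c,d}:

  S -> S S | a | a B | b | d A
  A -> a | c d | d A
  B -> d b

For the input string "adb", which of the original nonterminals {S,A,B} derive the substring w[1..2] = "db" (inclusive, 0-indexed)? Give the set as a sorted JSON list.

Convert to CNF:
  S -> S S | T1 A | T3 B | a | b
  A -> T0 T1 | T1 A | a
  B -> T1 T2
  T0 -> c
  T1 -> d
  T2 -> b
  T3 -> a

CYK table (by increasing span) — only the sub-triangle for w[1..2]:
  [1..1]={T1}  "d"  orig:{}
  [2..2]={S,T2}  "b"  orig:{S}
  [1..2]={B}  "db"

Original NTs in T[1,2] deriving "db": ["B"]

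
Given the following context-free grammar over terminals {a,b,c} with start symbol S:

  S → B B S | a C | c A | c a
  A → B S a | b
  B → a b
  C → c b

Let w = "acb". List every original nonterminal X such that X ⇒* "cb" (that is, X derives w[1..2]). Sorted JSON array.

CNF form of G:
  S -> B X4 | T0 C | T2 A | T2 T0
  A -> B X3 | b
  B -> T0 T1
  C -> T2 T1
  T0 -> a
  T1 -> b
  T2 -> c
  X3 -> S T0
  X4 -> B S

Fill CYK table bottom-up, restricted to cells inside w[1..2]:
  [1..1]={T2}  "c"  orig:{}
  [2..2]={A,T1}  "b"  orig:{A}
  [1..2]={C,S}  "cb"

Original NTs in T[1,2] deriving "cb": ["C", "S"]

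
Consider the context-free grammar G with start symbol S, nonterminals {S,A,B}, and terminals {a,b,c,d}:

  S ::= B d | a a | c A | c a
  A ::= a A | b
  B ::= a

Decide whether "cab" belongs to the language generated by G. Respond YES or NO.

Convert to CNF:
  S -> B T1 | T0 T0 | T2 A | T2 T0
  A -> T0 A | b
  B -> a
  T0 -> a
  T1 -> d
  T2 -> c

CYK fill:
  T[0,0] 'c' = {T2}  orig:{}
  T[1,1] 'a' = {B,T0}  orig:{B}
  T[2,2] 'b' = {A}
  T[0,1] 'ca' = {S}
  T[1,2] 'ab' = {A}
  T[0,2] 'cab' = {S}

S ∈ T[0,2] ⇒ YES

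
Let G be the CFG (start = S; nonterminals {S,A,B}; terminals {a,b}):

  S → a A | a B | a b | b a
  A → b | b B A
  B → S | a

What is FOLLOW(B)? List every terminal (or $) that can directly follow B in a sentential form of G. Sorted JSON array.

Compute FIRST by fixpoint:
round 1:
  A via A→b: +{b}
  B via B→a: +{a}
  S via S→a A: +{a}
  S via S→b a: +{b}
  FIRST(S)={a,b}  FIRST(A)={b}  FIRST(B)={a}
round 2:
  B via B→S: +{b}
  FIRST(S)={a,b}  FIRST(A)={b}  FIRST(B)={a,b}
round 3: — fixpoint
  FIRST(S)={a,b}  FIRST(A)={b}  FIRST(B)={a,b}

FOLLOW iteration:
FOLLOW(S) := {$}
iter 1:
  A→b B A: FOLLOW(B) ⊇ FIRST(A) = {b}; new: +{b}
  B→S: FOLLOW(S) ⊇ FOLLOW(B) ⊇ {b}; new: +{b}
  S→a A: FOLLOW(A) ⊇ FOLLOW(S) ⊇ {$,b}; new: +{$,b}
  S→a B: FOLLOW(B) ⊇ FOLLOW(S) ⊇ {$,b}; new: +{$}
  S: {$,b}  A: {$,b}  B: {$,b}
iter 2: (no change)
  S: {$,b}  A: {$,b}  B: {$,b}

FOLLOW(B) = ["$", "b"]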